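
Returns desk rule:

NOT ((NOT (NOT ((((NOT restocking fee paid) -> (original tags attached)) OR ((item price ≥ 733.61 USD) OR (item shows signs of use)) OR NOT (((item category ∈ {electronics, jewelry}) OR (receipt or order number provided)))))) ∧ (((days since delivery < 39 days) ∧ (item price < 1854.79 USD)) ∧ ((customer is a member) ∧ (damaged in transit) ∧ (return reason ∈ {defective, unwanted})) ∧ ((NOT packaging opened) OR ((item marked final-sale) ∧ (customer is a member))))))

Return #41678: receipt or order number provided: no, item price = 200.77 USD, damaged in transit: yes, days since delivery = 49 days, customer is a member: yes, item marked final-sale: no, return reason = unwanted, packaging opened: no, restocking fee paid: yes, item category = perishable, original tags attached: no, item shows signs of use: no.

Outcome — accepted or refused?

Accepted

Atomic conditions:
  NOT restocking fee paid: yes → false
  original tags attached: no → false
  item price ≥ 733.61 USD: 200.77 ≥ 733.61 is false
  item shows signs of use: no → false
  item category ∈ {electronics, jewelry}: perishable is not in the set → false
  receipt or order number provided: no → false
  days since delivery < 39 days: 49 < 39 is false
  item price < 1854.79 USD: 200.77 < 1854.79 is true
  customer is a member: yes → true
  damaged in transit: yes → true
  return reason ∈ {defective, unwanted}: unwanted is in the set → true
  NOT packaging opened: no → true
  item marked final-sale: no → false
Combine:
[1.1.1.1.1] false → false (antecedent false ⇒ implication holds) = true
[1.1.1.1.2] false OR false = false
[1.1.1.1.3.1] false OR false = false
[1.1.1.1.3] NOT false = true
[1.1.1.1] true OR false OR true = true
[1.1.1] NOT true = false
[1.1] NOT false = true
[1.2.1] false AND true = false
[1.2.2] true AND true AND true = true
[1.2.3.2] false AND true = false
[1.2.3] true OR false = true
[1.2] false AND true AND true = false
[1] true AND false = false
[root] NOT false = true
Overall: true → accepted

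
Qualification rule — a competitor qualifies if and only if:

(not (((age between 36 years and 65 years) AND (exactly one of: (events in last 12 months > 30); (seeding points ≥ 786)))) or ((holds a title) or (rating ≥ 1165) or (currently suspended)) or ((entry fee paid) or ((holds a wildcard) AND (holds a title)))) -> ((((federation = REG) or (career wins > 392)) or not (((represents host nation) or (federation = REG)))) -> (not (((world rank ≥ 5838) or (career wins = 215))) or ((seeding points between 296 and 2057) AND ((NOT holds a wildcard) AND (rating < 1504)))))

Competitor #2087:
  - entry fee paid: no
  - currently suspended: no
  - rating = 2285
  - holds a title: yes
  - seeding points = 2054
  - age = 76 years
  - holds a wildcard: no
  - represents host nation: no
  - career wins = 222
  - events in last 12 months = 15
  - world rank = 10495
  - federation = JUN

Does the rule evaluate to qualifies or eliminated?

Eliminated

Atomic conditions:
  age between 36 years and 65 years: 76 in [36, 65] is false
  events in last 12 months > 30: 15 > 30 is false
  seeding points ≥ 786: 2054 ≥ 786 is true
  holds a title: yes → true
  rating ≥ 1165: 2285 ≥ 1165 is true
  currently suspended: no → false
  entry fee paid: no → false
  holds a wildcard: no → false
  federation = REG: JUN == REG is false
  career wins > 392: 222 > 392 is false
  represents host nation: no → false
  world rank ≥ 5838: 10495 ≥ 5838 is true
  career wins = 215: 222 == 215 is false
  seeding points between 296 and 2057: 2054 in [296, 2057] is true
  NOT holds a wildcard: no → true
  rating < 1504: 2285 < 1504 is false
Combine:
[1.1.1.2] exactly-one(false, true) = true
[1.1.1] false AND true = false
[1.1] NOT false = true
[1.2] true OR true OR false = true
[1.3.2] false AND true = false
[1.3] false OR false = false
[1] true OR true OR false = true
[2.1.1] false OR false = false
[2.1.2.1] false OR false = false
[2.1.2] NOT false = true
[2.1] false OR true = true
[2.2.1.1] true OR false = true
[2.2.1] NOT true = false
[2.2.2.2] true AND false = false
[2.2.2] true AND false = false
[2.2] false OR false = false
[2] true → false = false
[root] true → false = false
Overall: false → eliminated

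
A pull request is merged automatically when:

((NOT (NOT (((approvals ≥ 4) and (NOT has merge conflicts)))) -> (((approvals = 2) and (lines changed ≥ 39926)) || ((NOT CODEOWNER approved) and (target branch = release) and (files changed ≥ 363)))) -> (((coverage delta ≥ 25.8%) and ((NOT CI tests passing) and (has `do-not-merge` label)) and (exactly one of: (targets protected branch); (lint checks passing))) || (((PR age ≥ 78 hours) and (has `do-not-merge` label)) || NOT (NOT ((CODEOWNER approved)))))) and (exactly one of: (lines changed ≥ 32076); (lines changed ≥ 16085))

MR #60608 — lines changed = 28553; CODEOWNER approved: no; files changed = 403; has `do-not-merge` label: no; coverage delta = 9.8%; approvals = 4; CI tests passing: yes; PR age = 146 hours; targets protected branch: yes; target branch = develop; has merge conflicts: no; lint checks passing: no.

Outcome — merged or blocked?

Merged

Atomic conditions:
  approvals ≥ 4: 4 ≥ 4 is true
  NOT has merge conflicts: no → true
  approvals = 2: 4 == 2 is false
  lines changed ≥ 39926: 28553 ≥ 39926 is false
  NOT CODEOWNER approved: no → true
  target branch = release: develop == release is false
  files changed ≥ 363: 403 ≥ 363 is true
  coverage delta ≥ 25.8%: 9.8 ≥ 25.8 is false
  NOT CI tests passing: yes → false
  has `do-not-merge` label: no → false
  targets protected branch: yes → true
  lint checks passing: no → false
  PR age ≥ 78 hours: 146 ≥ 78 is true
  CODEOWNER approved: no → false
  lines changed ≥ 32076: 28553 ≥ 32076 is false
  lines changed ≥ 16085: 28553 ≥ 16085 is true
Combine:
[1.1.1.1.1] true AND true = true
[1.1.1.1] NOT true = false
[1.1.1] NOT false = true
[1.1.2.1] false AND false = false
[1.1.2.2] true AND false AND true = false
[1.1.2] false OR false = false
[1.1] true → false = false
[1.2.1.2] false AND false = false
[1.2.1.3] exactly-one(true, false) = true
[1.2.1] false AND false AND true = false
[1.2.2.1] true AND false = false
[1.2.2.2.1] NOT false = true
[1.2.2.2] NOT true = false
[1.2.2] false OR false = false
[1.2] false OR false = false
[1] false → false (antecedent false ⇒ implication holds) = true
[2] exactly-one(false, true) = true
[root] true AND true = true
Overall: true → merged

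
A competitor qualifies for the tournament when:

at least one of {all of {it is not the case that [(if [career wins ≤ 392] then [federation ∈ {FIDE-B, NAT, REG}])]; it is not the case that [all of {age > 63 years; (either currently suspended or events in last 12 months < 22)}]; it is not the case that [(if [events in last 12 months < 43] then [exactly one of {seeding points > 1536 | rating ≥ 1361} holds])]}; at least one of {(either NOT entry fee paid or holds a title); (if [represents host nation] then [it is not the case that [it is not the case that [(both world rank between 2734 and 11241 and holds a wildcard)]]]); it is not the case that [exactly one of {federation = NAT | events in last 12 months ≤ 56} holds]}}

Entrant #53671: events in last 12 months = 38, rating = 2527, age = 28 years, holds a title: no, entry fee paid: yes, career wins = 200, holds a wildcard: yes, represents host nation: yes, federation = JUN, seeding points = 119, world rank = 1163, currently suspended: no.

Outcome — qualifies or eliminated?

Eliminated

Atomic conditions:
  career wins ≤ 392: 200 ≤ 392 is true
  federation ∈ {FIDE-B, NAT, REG}: JUN is not in the set → false
  age > 63 years: 28 > 63 is false
  currently suspended: no → false
  events in last 12 months < 22: 38 < 22 is false
  events in last 12 months < 43: 38 < 43 is true
  seeding points > 1536: 119 > 1536 is false
  rating ≥ 1361: 2527 ≥ 1361 is true
  NOT entry fee paid: yes → false
  holds a title: no → false
  represents host nation: yes → true
  world rank between 2734 and 11241: 1163 in [2734, 11241] is false
  holds a wildcard: yes → true
  federation = NAT: JUN == NAT is false
  events in last 12 months ≤ 56: 38 ≤ 56 is true
Combine:
[1.1.1] true → false = false
[1.1] NOT false = true
[1.2.1.2] false OR false = false
[1.2.1] false AND false = false
[1.2] NOT false = true
[1.3.1.2] exactly-one(false, true) = true
[1.3.1] true → true = true
[1.3] NOT true = false
[1] true AND true AND false = false
[2.1] false OR false = false
[2.2.2.1.1] false AND true = false
[2.2.2.1] NOT false = true
[2.2.2] NOT true = false
[2.2] true → false = false
[2.3.1] exactly-one(false, true) = true
[2.3] NOT true = false
[2] false OR false OR false = false
[root] false OR false = false
Overall: false → eliminated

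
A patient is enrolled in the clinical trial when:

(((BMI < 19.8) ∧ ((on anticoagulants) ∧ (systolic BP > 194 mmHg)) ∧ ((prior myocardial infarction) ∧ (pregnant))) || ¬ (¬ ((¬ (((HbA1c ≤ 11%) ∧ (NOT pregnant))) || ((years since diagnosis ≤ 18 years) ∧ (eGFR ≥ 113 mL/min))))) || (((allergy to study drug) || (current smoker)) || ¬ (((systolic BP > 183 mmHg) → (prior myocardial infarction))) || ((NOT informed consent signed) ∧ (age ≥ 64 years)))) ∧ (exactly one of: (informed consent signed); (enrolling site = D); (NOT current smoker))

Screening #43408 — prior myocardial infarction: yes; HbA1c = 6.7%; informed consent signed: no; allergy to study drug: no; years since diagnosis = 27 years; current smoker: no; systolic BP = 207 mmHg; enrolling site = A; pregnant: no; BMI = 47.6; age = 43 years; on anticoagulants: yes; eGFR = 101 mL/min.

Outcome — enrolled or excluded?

Atomic conditions:
  BMI < 19.8: 47.6 < 19.8 is false
  on anticoagulants: yes → true
  systolic BP > 194 mmHg: 207 > 194 is true
  prior myocardial infarction: yes → true
  pregnant: no → false
  HbA1c ≤ 11%: 6.7 ≤ 11 is true
  NOT pregnant: no → true
  years since diagnosis ≤ 18 years: 27 ≤ 18 is false
  eGFR ≥ 113 mL/min: 101 ≥ 113 is false
  allergy to study drug: no → false
  current smoker: no → false
  systolic BP > 183 mmHg: 207 > 183 is true
  NOT informed consent signed: no → true
  age ≥ 64 years: 43 ≥ 64 is false
  informed consent signed: no → false
  enrolling site = D: A == D is false
  NOT current smoker: no → true
Combine:
[1.1.2] true AND true = true
[1.1.3] true AND false = false
[1.1] false AND true AND false = false
[1.2.1.1.1.1] true AND true = true
[1.2.1.1.1] NOT true = false
[1.2.1.1.2] false AND false = false
[1.2.1.1] false OR false = false
[1.2.1] NOT false = true
[1.2] NOT true = false
[1.3.1] false OR false = false
[1.3.2.1] true → true = true
[1.3.2] NOT true = false
[1.3.3] true AND false = false
[1.3] false OR false OR false = false
[1] false OR false OR false = false
[2] exactly-one(false, false, true) = true
[root] false AND true = false
Overall: false → excluded

Excluded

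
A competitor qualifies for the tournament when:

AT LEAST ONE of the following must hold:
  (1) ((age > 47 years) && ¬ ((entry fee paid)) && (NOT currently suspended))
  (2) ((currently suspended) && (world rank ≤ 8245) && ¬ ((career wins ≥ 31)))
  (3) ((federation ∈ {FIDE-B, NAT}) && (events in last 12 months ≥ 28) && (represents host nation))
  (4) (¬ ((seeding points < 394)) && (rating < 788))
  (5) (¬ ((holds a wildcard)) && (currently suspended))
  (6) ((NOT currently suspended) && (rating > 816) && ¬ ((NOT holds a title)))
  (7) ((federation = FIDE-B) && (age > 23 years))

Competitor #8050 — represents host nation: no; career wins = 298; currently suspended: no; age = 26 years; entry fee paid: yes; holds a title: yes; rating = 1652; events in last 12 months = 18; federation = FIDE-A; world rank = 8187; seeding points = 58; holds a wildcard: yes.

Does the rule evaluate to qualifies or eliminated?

Qualifies

Atomic conditions:
  age > 47 years: 26 > 47 is false
  entry fee paid: yes → true
  NOT currently suspended: no → true
  currently suspended: no → false
  world rank ≤ 8245: 8187 ≤ 8245 is true
  career wins ≥ 31: 298 ≥ 31 is true
  federation ∈ {FIDE-B, NAT}: FIDE-A is not in the set → false
  events in last 12 months ≥ 28: 18 ≥ 28 is false
  represents host nation: no → false
  seeding points < 394: 58 < 394 is true
  rating < 788: 1652 < 788 is false
  holds a wildcard: yes → true
  rating > 816: 1652 > 816 is true
  NOT holds a title: yes → false
  federation = FIDE-B: FIDE-A == FIDE-B is false
  age > 23 years: 26 > 23 is true
Combine:
[1.2] NOT true = false
[1] false AND false AND true = false
[2.3] NOT true = false
[2] false AND true AND false = false
[3] false AND false AND false = false
[4.1] NOT true = false
[4] false AND false = false
[5.1] NOT true = false
[5] false AND false = false
[6.3] NOT false = true
[6] true AND true AND true = true
[7] false AND true = false
[root] false OR false OR false OR false OR false OR true OR false = true
Overall: true → qualifies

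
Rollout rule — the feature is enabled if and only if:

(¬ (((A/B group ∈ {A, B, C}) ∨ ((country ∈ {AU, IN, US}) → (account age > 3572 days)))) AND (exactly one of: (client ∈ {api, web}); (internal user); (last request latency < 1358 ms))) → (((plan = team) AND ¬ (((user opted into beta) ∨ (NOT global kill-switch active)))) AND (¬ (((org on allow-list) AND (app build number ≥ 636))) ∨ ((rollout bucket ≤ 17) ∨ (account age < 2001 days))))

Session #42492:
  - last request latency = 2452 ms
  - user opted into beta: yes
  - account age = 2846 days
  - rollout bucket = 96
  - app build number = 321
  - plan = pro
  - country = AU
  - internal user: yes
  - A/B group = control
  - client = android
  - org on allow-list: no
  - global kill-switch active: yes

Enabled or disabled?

Disabled

Atomic conditions:
  A/B group ∈ {A, B, C}: control is not in the set → false
  country ∈ {AU, IN, US}: AU is in the set → true
  account age > 3572 days: 2846 > 3572 is false
  client ∈ {api, web}: android is not in the set → false
  internal user: yes → true
  last request latency < 1358 ms: 2452 < 1358 is false
  plan = team: pro == team is false
  user opted into beta: yes → true
  NOT global kill-switch active: yes → false
  org on allow-list: no → false
  app build number ≥ 636: 321 ≥ 636 is false
  rollout bucket ≤ 17: 96 ≤ 17 is false
  account age < 2001 days: 2846 < 2001 is false
Combine:
[1.1.1.2] true → false = false
[1.1.1] false OR false = false
[1.1] NOT false = true
[1.2] exactly-one(false, true, false) = true
[1] true AND true = true
[2.1.2.1] true OR false = true
[2.1.2] NOT true = false
[2.1] false AND false = false
[2.2.1.1] false AND false = false
[2.2.1] NOT false = true
[2.2.2] false OR false = false
[2.2] true OR false = true
[2] false AND true = false
[root] true → false = false
Overall: false → disabled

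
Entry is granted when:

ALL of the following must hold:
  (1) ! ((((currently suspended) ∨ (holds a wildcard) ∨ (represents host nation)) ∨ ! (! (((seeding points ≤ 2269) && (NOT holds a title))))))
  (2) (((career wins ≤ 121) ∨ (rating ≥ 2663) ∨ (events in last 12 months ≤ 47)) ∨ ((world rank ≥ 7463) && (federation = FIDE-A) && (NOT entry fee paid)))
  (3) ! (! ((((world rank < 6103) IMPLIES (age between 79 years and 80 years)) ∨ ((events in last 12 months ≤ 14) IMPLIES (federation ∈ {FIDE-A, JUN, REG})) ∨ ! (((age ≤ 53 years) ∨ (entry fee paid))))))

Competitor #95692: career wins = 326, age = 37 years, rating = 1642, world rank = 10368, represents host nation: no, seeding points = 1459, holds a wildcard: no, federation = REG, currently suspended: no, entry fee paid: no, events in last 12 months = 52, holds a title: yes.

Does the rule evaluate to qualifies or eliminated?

Atomic conditions:
  currently suspended: no → false
  holds a wildcard: no → false
  represents host nation: no → false
  seeding points ≤ 2269: 1459 ≤ 2269 is true
  NOT holds a title: yes → false
  career wins ≤ 121: 326 ≤ 121 is false
  rating ≥ 2663: 1642 ≥ 2663 is false
  events in last 12 months ≤ 47: 52 ≤ 47 is false
  world rank ≥ 7463: 10368 ≥ 7463 is true
  federation = FIDE-A: REG == FIDE-A is false
  NOT entry fee paid: no → true
  world rank < 6103: 10368 < 6103 is false
  age between 79 years and 80 years: 37 in [79, 80] is false
  events in last 12 months ≤ 14: 52 ≤ 14 is false
  federation ∈ {FIDE-A, JUN, REG}: REG is in the set → true
  age ≤ 53 years: 37 ≤ 53 is true
  entry fee paid: no → false
Combine:
[1.1.1] false OR false OR false = false
[1.1.2.1.1] true AND false = false
[1.1.2.1] NOT false = true
[1.1.2] NOT true = false
[1.1] false OR false = false
[1] NOT false = true
[2.1] false OR false OR false = false
[2.2] true AND false AND true = false
[2] false OR false = false
[3.1.1.1] false → false (antecedent false ⇒ implication holds) = true
[3.1.1.2] false → true (antecedent false ⇒ implication holds) = true
[3.1.1.3.1] true OR false = true
[3.1.1.3] NOT true = false
[3.1.1] true OR true OR false = true
[3.1] NOT true = false
[3] NOT false = true
[root] true AND false AND true = false
Overall: false → eliminated

Eliminated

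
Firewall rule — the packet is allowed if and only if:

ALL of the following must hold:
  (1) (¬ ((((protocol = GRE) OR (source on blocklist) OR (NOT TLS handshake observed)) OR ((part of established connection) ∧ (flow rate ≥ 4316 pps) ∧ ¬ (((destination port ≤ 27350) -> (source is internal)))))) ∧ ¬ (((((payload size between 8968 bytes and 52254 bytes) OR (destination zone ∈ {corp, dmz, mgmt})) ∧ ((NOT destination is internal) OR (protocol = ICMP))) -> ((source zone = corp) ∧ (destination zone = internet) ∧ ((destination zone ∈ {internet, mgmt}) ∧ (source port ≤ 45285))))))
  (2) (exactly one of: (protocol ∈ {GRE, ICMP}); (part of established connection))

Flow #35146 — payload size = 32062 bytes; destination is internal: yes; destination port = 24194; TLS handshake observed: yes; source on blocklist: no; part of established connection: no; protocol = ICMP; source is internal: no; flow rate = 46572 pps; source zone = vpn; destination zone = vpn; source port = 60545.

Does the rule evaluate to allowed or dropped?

Allowed

Atomic conditions:
  protocol = GRE: ICMP == GRE is false
  source on blocklist: no → false
  NOT TLS handshake observed: yes → false
  part of established connection: no → false
  flow rate ≥ 4316 pps: 46572 ≥ 4316 is true
  destination port ≤ 27350: 24194 ≤ 27350 is true
  source is internal: no → false
  payload size between 8968 bytes and 52254 bytes: 32062 in [8968, 52254] is true
  destination zone ∈ {corp, dmz, mgmt}: vpn is not in the set → false
  NOT destination is internal: yes → false
  protocol = ICMP: ICMP == ICMP is true
  source zone = corp: vpn == corp is false
  destination zone = internet: vpn == internet is false
  destination zone ∈ {internet, mgmt}: vpn is not in the set → false
  source port ≤ 45285: 60545 ≤ 45285 is false
  protocol ∈ {GRE, ICMP}: ICMP is in the set → true
Combine:
[1.1.1.1] false OR false OR false = false
[1.1.1.2.3.1] true → false = false
[1.1.1.2.3] NOT false = true
[1.1.1.2] false AND true AND true = false
[1.1.1] false OR false = false
[1.1] NOT false = true
[1.2.1.1.1] true OR false = true
[1.2.1.1.2] false OR true = true
[1.2.1.1] true AND true = true
[1.2.1.2.3] false AND false = false
[1.2.1.2] false AND false AND false = false
[1.2.1] true → false = false
[1.2] NOT false = true
[1] true AND true = true
[2] exactly-one(true, false) = true
[root] true AND true = true
Overall: true → allowed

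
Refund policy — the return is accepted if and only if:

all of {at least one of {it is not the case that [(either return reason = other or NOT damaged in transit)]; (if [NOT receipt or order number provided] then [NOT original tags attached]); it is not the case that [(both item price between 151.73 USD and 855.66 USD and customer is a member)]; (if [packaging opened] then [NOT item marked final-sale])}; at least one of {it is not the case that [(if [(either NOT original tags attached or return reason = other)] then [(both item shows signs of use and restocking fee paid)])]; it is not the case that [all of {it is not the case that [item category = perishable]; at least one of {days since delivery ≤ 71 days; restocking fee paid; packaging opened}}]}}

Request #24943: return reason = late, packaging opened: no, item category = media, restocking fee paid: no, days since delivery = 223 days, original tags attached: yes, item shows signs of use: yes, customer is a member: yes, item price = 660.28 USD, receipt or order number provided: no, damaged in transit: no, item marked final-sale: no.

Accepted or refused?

Accepted

Atomic conditions:
  return reason = other: late == other is false
  NOT damaged in transit: no → true
  NOT receipt or order number provided: no → true
  NOT original tags attached: yes → false
  item price between 151.73 USD and 855.66 USD: 660.28 in [151.73, 855.66] is true
  customer is a member: yes → true
  packaging opened: no → false
  NOT item marked final-sale: no → true
  item shows signs of use: yes → true
  restocking fee paid: no → false
  item category = perishable: media == perishable is false
  days since delivery ≤ 71 days: 223 ≤ 71 is false
Combine:
[1.1.1] false OR true = true
[1.1] NOT true = false
[1.2] true → false = false
[1.3.1] true AND true = true
[1.3] NOT true = false
[1.4] false → true (antecedent false ⇒ implication holds) = true
[1] false OR false OR false OR true = true
[2.1.1.1] false OR false = false
[2.1.1.2] true AND false = false
[2.1.1] false → false (antecedent false ⇒ implication holds) = true
[2.1] NOT true = false
[2.2.1.1] NOT false = true
[2.2.1.2] false OR false OR false = false
[2.2.1] true AND false = false
[2.2] NOT false = true
[2] false OR true = true
[root] true AND true = true
Overall: true → accepted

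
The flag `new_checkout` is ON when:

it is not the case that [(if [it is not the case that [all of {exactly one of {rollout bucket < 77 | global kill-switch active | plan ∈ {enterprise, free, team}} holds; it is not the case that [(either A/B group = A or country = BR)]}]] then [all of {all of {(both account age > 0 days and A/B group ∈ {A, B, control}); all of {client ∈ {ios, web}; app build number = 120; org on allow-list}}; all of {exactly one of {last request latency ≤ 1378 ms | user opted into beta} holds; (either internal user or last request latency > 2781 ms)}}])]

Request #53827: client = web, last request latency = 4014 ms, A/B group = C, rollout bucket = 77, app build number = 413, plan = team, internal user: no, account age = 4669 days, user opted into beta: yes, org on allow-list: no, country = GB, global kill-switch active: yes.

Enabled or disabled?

Atomic conditions:
  rollout bucket < 77: 77 < 77 is false
  global kill-switch active: yes → true
  plan ∈ {enterprise, free, team}: team is in the set → true
  A/B group = A: C == A is false
  country = BR: GB == BR is false
  account age > 0 days: 4669 > 0 is true
  A/B group ∈ {A, B, control}: C is not in the set → false
  client ∈ {ios, web}: web is in the set → true
  app build number = 120: 413 == 120 is false
  org on allow-list: no → false
  last request latency ≤ 1378 ms: 4014 ≤ 1378 is false
  user opted into beta: yes → true
  internal user: no → false
  last request latency > 2781 ms: 4014 > 2781 is true
Combine:
[1.1.1.1] exactly-one(false, true, true) = false
[1.1.1.2.1] false OR false = false
[1.1.1.2] NOT false = true
[1.1.1] false AND true = false
[1.1] NOT false = true
[1.2.1.1] true AND false = false
[1.2.1.2] true AND false AND false = false
[1.2.1] false AND false = false
[1.2.2.1] exactly-one(false, true) = true
[1.2.2.2] false OR true = true
[1.2.2] true AND true = true
[1.2] false AND true = false
[1] true → false = false
[root] NOT false = true
Overall: true → enabled

Enabled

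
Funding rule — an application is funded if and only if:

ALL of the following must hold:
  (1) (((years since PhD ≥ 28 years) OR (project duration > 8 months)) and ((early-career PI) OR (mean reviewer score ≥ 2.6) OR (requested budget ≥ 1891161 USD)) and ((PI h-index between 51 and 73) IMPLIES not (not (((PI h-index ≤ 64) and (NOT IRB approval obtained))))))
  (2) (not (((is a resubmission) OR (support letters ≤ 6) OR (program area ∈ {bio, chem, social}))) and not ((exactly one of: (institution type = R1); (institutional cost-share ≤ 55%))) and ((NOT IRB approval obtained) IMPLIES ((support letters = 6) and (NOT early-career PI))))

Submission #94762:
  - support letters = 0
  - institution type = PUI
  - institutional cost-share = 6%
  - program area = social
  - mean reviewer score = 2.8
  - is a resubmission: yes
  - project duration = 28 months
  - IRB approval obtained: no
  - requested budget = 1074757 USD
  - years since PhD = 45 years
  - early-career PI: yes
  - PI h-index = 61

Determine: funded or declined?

Declined

Atomic conditions:
  years since PhD ≥ 28 years: 45 ≥ 28 is true
  project duration > 8 months: 28 > 8 is true
  early-career PI: yes → true
  mean reviewer score ≥ 2.6: 2.8 ≥ 2.6 is true
  requested budget ≥ 1891161 USD: 1074757 ≥ 1891161 is false
  PI h-index between 51 and 73: 61 in [51, 73] is true
  PI h-index ≤ 64: 61 ≤ 64 is true
  NOT IRB approval obtained: no → true
  is a resubmission: yes → true
  support letters ≤ 6: 0 ≤ 6 is true
  program area ∈ {bio, chem, social}: social is in the set → true
  institution type = R1: PUI == R1 is false
  institutional cost-share ≤ 55%: 6 ≤ 55 is true
  support letters = 6: 0 == 6 is false
  NOT early-career PI: yes → false
Combine:
[1.1] true OR true = true
[1.2] true OR true OR false = true
[1.3.2.1.1] true AND true = true
[1.3.2.1] NOT true = false
[1.3.2] NOT false = true
[1.3] true → true = true
[1] true AND true AND true = true
[2.1.1] true OR true OR true = true
[2.1] NOT true = false
[2.2.1] exactly-one(false, true) = true
[2.2] NOT true = false
[2.3.2] false AND false = false
[2.3] true → false = false
[2] false AND false AND false = false
[root] true AND false = false
Overall: false → declined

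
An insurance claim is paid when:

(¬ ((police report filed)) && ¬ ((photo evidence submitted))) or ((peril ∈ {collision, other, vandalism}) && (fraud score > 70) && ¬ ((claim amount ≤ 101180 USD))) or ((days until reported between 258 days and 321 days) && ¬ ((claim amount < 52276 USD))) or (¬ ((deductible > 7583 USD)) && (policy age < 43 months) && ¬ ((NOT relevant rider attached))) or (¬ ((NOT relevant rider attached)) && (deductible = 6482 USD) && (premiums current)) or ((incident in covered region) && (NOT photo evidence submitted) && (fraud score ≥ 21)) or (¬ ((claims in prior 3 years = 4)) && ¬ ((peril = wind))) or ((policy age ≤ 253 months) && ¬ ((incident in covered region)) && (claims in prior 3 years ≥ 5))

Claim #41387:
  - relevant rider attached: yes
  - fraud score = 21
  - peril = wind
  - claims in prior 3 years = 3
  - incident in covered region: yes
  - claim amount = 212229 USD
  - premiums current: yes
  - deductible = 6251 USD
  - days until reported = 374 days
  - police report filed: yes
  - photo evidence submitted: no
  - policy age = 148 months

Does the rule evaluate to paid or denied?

Atomic conditions:
  police report filed: yes → true
  photo evidence submitted: no → false
  peril ∈ {collision, other, vandalism}: wind is not in the set → false
  fraud score > 70: 21 > 70 is false
  claim amount ≤ 101180 USD: 212229 ≤ 101180 is false
  days until reported between 258 days and 321 days: 374 in [258, 321] is false
  claim amount < 52276 USD: 212229 < 52276 is false
  deductible > 7583 USD: 6251 > 7583 is false
  policy age < 43 months: 148 < 43 is false
  NOT relevant rider attached: yes → false
  deductible = 6482 USD: 6251 == 6482 is false
  premiums current: yes → true
  incident in covered region: yes → true
  NOT photo evidence submitted: no → true
  fraud score ≥ 21: 21 ≥ 21 is true
  claims in prior 3 years = 4: 3 == 4 is false
  peril = wind: wind == wind is true
  policy age ≤ 253 months: 148 ≤ 253 is true
  claims in prior 3 years ≥ 5: 3 ≥ 5 is false
Combine:
[1.1] NOT true = false
[1.2] NOT false = true
[1] false AND true = false
[2.3] NOT false = true
[2] false AND false AND true = false
[3.2] NOT false = true
[3] false AND true = false
[4.1] NOT false = true
[4.3] NOT false = true
[4] true AND false AND true = false
[5.1] NOT false = true
[5] true AND false AND true = false
[6] true AND true AND true = true
[7.1] NOT false = true
[7.2] NOT true = false
[7] true AND false = false
[8.2] NOT true = false
[8] true AND false AND false = false
[root] false OR false OR false OR false OR false OR true OR false OR false = true
Overall: true → paid

Paid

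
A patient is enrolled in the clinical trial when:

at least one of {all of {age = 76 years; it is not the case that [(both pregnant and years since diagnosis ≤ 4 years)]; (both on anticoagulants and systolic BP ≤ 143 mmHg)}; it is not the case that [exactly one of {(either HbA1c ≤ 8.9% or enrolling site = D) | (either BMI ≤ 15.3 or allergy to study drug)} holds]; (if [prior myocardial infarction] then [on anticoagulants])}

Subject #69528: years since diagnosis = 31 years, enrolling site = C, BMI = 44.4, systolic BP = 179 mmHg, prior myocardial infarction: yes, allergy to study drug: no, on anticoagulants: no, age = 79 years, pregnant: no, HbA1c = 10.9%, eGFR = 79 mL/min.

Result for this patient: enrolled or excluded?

Atomic conditions:
  age = 76 years: 79 == 76 is false
  pregnant: no → false
  years since diagnosis ≤ 4 years: 31 ≤ 4 is false
  on anticoagulants: no → false
  systolic BP ≤ 143 mmHg: 179 ≤ 143 is false
  HbA1c ≤ 8.9%: 10.9 ≤ 8.9 is false
  enrolling site = D: C == D is false
  BMI ≤ 15.3: 44.4 ≤ 15.3 is false
  allergy to study drug: no → false
  prior myocardial infarction: yes → true
Combine:
[1.2.1] false AND false = false
[1.2] NOT false = true
[1.3] false AND false = false
[1] false AND true AND false = false
[2.1.1] false OR false = false
[2.1.2] false OR false = false
[2.1] exactly-one(false, false) = false
[2] NOT false = true
[3] true → false = false
[root] false OR true OR false = true
Overall: true → enrolled

Enrolled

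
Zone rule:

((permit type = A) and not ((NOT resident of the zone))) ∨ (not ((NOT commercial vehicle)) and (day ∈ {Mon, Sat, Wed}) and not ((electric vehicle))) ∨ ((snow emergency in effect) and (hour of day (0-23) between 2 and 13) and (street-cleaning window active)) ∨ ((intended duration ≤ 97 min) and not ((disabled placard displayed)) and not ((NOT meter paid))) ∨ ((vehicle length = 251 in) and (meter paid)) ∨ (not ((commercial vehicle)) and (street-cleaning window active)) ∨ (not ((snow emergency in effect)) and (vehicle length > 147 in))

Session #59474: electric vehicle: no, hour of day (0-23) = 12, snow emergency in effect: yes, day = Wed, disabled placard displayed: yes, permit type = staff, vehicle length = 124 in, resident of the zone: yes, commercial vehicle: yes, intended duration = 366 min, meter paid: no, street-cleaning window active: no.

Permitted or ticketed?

Permitted

Atomic conditions:
  permit type = A: staff == A is false
  NOT resident of the zone: yes → false
  NOT commercial vehicle: yes → false
  day ∈ {Mon, Sat, Wed}: Wed is in the set → true
  electric vehicle: no → false
  snow emergency in effect: yes → true
  hour of day (0-23) between 2 and 13: 12 in [2, 13] is true
  street-cleaning window active: no → false
  intended duration ≤ 97 min: 366 ≤ 97 is false
  disabled placard displayed: yes → true
  NOT meter paid: no → true
  vehicle length = 251 in: 124 == 251 is false
  meter paid: no → false
  commercial vehicle: yes → true
  vehicle length > 147 in: 124 > 147 is false
Combine:
[1.2] NOT false = true
[1] false AND true = false
[2.1] NOT false = true
[2.3] NOT false = true
[2] true AND true AND true = true
[3] true AND true AND false = false
[4.2] NOT true = false
[4.3] NOT true = false
[4] false AND false AND false = false
[5] false AND false = false
[6.1] NOT true = false
[6] false AND false = false
[7.1] NOT true = false
[7] false AND false = false
[root] false OR true OR false OR false OR false OR false OR false = true
Overall: true → permitted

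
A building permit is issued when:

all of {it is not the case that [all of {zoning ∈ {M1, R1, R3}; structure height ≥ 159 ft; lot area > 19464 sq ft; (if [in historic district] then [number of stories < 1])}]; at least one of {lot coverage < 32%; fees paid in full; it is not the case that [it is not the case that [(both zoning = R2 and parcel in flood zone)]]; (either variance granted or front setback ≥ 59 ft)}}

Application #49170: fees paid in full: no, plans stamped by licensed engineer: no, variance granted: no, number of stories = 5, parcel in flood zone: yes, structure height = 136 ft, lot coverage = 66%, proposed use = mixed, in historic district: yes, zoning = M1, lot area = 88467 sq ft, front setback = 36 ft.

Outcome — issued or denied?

Atomic conditions:
  zoning ∈ {M1, R1, R3}: M1 is in the set → true
  structure height ≥ 159 ft: 136 ≥ 159 is false
  lot area > 19464 sq ft: 88467 > 19464 is true
  in historic district: yes → true
  number of stories < 1: 5 < 1 is false
  lot coverage < 32%: 66 < 32 is false
  fees paid in full: no → false
  zoning = R2: M1 == R2 is false
  parcel in flood zone: yes → true
  variance granted: no → false
  front setback ≥ 59 ft: 36 ≥ 59 is false
Combine:
[1.1.4] true → false = false
[1.1] true AND false AND true AND false = false
[1] NOT false = true
[2.3.1.1] false AND true = false
[2.3.1] NOT false = true
[2.3] NOT true = false
[2.4] false OR false = false
[2] false OR false OR false OR false = false
[root] true AND false = false
Overall: false → denied

Denied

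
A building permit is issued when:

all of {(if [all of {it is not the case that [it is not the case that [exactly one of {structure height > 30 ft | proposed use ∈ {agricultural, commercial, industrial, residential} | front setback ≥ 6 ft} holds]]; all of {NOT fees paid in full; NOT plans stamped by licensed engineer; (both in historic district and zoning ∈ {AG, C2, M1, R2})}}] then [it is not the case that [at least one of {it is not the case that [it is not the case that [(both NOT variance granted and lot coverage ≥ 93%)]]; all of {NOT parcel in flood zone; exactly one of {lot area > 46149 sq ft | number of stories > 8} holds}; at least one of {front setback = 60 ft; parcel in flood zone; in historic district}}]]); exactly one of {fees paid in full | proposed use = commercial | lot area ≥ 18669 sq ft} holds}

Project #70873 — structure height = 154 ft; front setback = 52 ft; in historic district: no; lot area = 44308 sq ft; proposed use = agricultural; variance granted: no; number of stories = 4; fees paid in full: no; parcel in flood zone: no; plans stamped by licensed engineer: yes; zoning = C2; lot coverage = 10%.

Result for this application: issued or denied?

Atomic conditions:
  structure height > 30 ft: 154 > 30 is true
  proposed use ∈ {agricultural, commercial, industrial, residential}: agricultural is in the set → true
  front setback ≥ 6 ft: 52 ≥ 6 is true
  NOT fees paid in full: no → true
  NOT plans stamped by licensed engineer: yes → false
  in historic district: no → false
  zoning ∈ {AG, C2, M1, R2}: C2 is in the set → true
  NOT variance granted: no → true
  lot coverage ≥ 93%: 10 ≥ 93 is false
  NOT parcel in flood zone: no → true
  lot area > 46149 sq ft: 44308 > 46149 is false
  number of stories > 8: 4 > 8 is false
  front setback = 60 ft: 52 == 60 is false
  parcel in flood zone: no → false
  fees paid in full: no → false
  proposed use = commercial: agricultural == commercial is false
  lot area ≥ 18669 sq ft: 44308 ≥ 18669 is true
Combine:
[1.1.1.1.1] exactly-one(true, true, true) = false
[1.1.1.1] NOT false = true
[1.1.1] NOT true = false
[1.1.2.3] false AND true = false
[1.1.2] true AND false AND false = false
[1.1] false AND false = false
[1.2.1.1.1.1] true AND false = false
[1.2.1.1.1] NOT false = true
[1.2.1.1] NOT true = false
[1.2.1.2.2] exactly-one(false, false) = false
[1.2.1.2] true AND false = false
[1.2.1.3] false OR false OR false = false
[1.2.1] false OR false OR false = false
[1.2] NOT false = true
[1] false → true (antecedent false ⇒ implication holds) = true
[2] exactly-one(false, false, true) = true
[root] true AND true = true
Overall: true → issued

Issued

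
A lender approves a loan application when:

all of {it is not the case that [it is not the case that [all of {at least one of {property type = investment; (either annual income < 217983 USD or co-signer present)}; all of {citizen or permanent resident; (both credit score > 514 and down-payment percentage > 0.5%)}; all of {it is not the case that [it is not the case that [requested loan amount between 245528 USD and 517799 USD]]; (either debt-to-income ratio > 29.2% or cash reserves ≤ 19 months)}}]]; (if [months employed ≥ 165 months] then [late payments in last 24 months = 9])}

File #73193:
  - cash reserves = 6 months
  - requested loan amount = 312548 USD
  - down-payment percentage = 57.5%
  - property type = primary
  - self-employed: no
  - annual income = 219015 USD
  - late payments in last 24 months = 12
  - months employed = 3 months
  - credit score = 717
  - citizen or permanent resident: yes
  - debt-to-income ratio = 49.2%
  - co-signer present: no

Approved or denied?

Denied

Atomic conditions:
  property type = investment: primary == investment is false
  annual income < 217983 USD: 219015 < 217983 is false
  co-signer present: no → false
  citizen or permanent resident: yes → true
  credit score > 514: 717 > 514 is true
  down-payment percentage > 0.5%: 57.5 > 0.5 is true
  requested loan amount between 245528 USD and 517799 USD: 312548 in [245528, 517799] is true
  debt-to-income ratio > 29.2%: 49.2 > 29.2 is true
  cash reserves ≤ 19 months: 6 ≤ 19 is true
  months employed ≥ 165 months: 3 ≥ 165 is false
  late payments in last 24 months = 9: 12 == 9 is false
Combine:
[1.1.1.1.2] false OR false = false
[1.1.1.1] false OR false = false
[1.1.1.2.2] true AND true = true
[1.1.1.2] true AND true = true
[1.1.1.3.1.1] NOT true = false
[1.1.1.3.1] NOT false = true
[1.1.1.3.2] true OR true = true
[1.1.1.3] true AND true = true
[1.1.1] false AND true AND true = false
[1.1] NOT false = true
[1] NOT true = false
[2] false → false (antecedent false ⇒ implication holds) = true
[root] false AND true = false
Overall: false → denied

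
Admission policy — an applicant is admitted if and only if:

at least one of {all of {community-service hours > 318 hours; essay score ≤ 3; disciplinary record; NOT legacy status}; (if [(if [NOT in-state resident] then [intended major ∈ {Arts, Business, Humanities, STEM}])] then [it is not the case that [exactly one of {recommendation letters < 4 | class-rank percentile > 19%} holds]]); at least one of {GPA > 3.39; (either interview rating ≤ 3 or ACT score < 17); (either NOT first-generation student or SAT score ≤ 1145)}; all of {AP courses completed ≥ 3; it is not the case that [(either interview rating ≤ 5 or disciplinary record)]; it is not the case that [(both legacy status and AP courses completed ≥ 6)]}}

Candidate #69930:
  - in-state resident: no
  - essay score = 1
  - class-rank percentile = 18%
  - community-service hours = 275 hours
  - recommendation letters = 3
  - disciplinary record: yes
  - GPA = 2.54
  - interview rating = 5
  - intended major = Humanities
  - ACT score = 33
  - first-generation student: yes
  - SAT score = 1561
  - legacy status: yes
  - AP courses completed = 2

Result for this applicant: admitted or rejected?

Atomic conditions:
  community-service hours > 318 hours: 275 > 318 is false
  essay score ≤ 3: 1 ≤ 3 is true
  disciplinary record: yes → true
  NOT legacy status: yes → false
  NOT in-state resident: no → true
  intended major ∈ {Arts, Business, Humanities, STEM}: Humanities is in the set → true
  recommendation letters < 4: 3 < 4 is true
  class-rank percentile > 19%: 18 > 19 is false
  GPA > 3.39: 2.54 > 3.39 is false
  interview rating ≤ 3: 5 ≤ 3 is false
  ACT score < 17: 33 < 17 is false
  NOT first-generation student: yes → false
  SAT score ≤ 1145: 1561 ≤ 1145 is false
  AP courses completed ≥ 3: 2 ≥ 3 is false
  interview rating ≤ 5: 5 ≤ 5 is true
  legacy status: yes → true
  AP courses completed ≥ 6: 2 ≥ 6 is false
Combine:
[1] false AND true AND true AND false = false
[2.1] true → true = true
[2.2.1] exactly-one(true, false) = true
[2.2] NOT true = false
[2] true → false = false
[3.2] false OR false = false
[3.3] false OR false = false
[3] false OR false OR false = false
[4.2.1] true OR true = true
[4.2] NOT true = false
[4.3.1] true AND false = false
[4.3] NOT false = true
[4] false AND false AND true = false
[root] false OR false OR false OR false = false
Overall: false → rejected

Rejected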